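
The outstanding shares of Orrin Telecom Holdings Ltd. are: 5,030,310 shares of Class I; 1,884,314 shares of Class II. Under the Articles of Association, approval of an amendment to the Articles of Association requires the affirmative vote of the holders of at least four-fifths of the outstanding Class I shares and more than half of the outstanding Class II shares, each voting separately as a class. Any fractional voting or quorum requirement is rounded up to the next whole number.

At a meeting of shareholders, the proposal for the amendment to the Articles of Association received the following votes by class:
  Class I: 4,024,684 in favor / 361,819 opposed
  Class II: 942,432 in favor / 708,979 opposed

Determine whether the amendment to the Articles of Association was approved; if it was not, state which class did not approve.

Class I: 4/5 of 5030310 = 4024248; 4,024,248 required, 4,024,684 in favor — approved.
Class II: a majority of 1884314 is 942158; 942,158 required, 942,432 in favor — approved.

Approved — every class gave the required vote.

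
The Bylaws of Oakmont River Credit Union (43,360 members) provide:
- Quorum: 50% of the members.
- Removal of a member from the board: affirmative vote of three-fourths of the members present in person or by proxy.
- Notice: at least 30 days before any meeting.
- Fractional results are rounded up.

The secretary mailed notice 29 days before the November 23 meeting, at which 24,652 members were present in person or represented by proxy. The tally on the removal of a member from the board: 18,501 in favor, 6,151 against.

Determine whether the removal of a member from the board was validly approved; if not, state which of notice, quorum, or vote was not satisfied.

Notice: 29 days given; 30 required. Not satisfied.
Quorum: 50% of 43,360 = 21,680; 24,652 present. Satisfied.
Vote: requires three-fourths of those present (24,652); 3/4 of 24652 = 18489, so 18,489 needed; 18,501 in favor. Satisfied.

Invalid — notice requirement not satisfied.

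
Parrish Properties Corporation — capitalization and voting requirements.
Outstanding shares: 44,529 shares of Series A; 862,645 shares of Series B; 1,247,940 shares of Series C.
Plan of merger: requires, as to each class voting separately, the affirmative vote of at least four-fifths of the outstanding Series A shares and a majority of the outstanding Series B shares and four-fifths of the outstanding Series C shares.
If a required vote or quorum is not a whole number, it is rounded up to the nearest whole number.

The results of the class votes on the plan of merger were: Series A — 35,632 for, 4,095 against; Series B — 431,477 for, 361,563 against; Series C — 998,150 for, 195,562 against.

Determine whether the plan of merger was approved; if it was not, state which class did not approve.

Series A: 4/5 of 44529 = 35623.20, rounded up to 35624; 35,624 required, 35,632 in favor — approved.
Series B: a majority of 862645 is 431323; 431,323 required, 431,477 in favor — approved.
Series C: 4/5 of 1247940 = 998352; 998,352 required, 998,150 in favor — not approved.

Not approved — the Series C shares did not give the required vote.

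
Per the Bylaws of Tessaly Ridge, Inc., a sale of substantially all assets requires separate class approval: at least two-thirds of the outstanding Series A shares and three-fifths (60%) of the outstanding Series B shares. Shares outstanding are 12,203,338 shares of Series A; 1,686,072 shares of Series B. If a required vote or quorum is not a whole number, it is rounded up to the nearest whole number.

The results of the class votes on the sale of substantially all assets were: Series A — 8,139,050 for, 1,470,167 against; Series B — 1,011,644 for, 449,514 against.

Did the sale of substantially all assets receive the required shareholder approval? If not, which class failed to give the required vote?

Approved — every class gave the required vote.

Series A: 2/3 of 12203338 = 8135558.67, rounded up to 8135559; 8,135,559 required, 8,139,050 in favor — approved.
Series B: 3/5 of 1686072 = 1011643.20, rounded up to 1011644; 1,011,644 required, 1,011,644 in favor — approved.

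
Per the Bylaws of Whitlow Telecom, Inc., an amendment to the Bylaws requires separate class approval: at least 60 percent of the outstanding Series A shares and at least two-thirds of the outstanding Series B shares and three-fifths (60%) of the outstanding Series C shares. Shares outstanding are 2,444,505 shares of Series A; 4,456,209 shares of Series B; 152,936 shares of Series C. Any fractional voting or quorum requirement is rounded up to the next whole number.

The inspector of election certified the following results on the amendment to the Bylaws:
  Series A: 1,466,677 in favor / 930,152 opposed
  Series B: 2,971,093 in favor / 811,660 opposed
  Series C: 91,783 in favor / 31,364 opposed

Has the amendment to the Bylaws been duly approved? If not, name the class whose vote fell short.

Not approved — the Series A shares did not give the required vote.

Series A: 3/5 of 2444505 = 1466703; 1,466,703 required, 1,466,677 in favor — not approved.
Series B: 2/3 of 4456209 = 2970806; 2,970,806 required, 2,971,093 in favor — approved.
Series C: 3/5 of 152936 = 91761.60, rounded up to 91762; 91,762 required, 91,783 in favor — approved.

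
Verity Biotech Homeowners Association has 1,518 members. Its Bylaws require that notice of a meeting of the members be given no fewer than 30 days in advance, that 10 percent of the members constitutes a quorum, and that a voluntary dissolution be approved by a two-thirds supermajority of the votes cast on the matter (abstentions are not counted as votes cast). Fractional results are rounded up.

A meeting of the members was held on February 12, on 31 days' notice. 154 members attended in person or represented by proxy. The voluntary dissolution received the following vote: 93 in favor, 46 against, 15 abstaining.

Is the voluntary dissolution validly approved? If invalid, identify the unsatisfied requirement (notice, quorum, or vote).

Valid — all requirements satisfied.

Notice: 31 days given; 30 required. Satisfied.
Quorum: 10% of 1,518 = 151.80, rounded up to 152; 154 present. Satisfied.
Vote: requires two-thirds of the votes cast (154 − 15 abstaining = 139); 2/3 of 139 = 92.67, rounded up to 93, so 93 needed; 93 in favor. Satisfied.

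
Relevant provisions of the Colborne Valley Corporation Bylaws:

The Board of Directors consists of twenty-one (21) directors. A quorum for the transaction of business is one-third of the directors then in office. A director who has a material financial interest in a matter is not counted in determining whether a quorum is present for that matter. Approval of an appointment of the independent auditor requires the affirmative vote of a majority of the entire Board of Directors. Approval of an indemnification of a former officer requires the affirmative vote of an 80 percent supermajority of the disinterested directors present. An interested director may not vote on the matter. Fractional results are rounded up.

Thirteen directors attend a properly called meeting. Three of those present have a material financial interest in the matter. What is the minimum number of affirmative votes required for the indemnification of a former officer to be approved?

8

The indemnification of a former officer requires four-fifths of the disinterested directors present (13 − 3 = 10).
4/5 of 10 = 8.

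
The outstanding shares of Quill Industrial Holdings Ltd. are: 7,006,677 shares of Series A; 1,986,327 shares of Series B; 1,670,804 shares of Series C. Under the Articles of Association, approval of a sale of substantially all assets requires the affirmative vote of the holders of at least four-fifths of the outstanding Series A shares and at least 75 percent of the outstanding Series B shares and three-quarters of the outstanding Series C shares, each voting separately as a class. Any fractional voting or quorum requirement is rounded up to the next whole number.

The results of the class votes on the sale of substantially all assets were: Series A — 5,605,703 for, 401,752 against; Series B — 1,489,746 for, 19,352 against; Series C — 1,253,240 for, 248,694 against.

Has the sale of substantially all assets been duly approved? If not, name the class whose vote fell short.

Approved — every class gave the required vote.

Series A: 4/5 of 7006677 = 5605341.60, rounded up to 5605342; 5,605,342 required, 5,605,703 in favor — approved.
Series B: 3/4 of 1986327 = 1489745.25, rounded up to 1489746; 1,489,746 required, 1,489,746 in favor — approved.
Series C: 3/4 of 1670804 = 1253103; 1,253,103 required, 1,253,240 in favor — approved.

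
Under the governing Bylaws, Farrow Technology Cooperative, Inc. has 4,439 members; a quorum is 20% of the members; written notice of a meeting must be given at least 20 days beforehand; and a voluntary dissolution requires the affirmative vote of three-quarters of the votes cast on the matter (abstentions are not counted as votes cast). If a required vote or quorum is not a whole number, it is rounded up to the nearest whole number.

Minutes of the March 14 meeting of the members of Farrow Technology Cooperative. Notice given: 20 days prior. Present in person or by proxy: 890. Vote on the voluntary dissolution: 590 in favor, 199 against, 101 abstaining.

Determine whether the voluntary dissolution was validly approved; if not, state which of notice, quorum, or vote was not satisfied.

Notice: 20 days given; 20 required. Satisfied.
Quorum: 20% of 4,439 = 887.80, rounded up to 888; 890 present. Satisfied.
Vote: requires three-fourths of the votes cast (890 − 101 abstaining = 789); 3/4 of 789 = 591.75, rounded up to 592, so 592 needed; 590 in favor. Not satisfied.

Invalid — vote requirement not satisfied.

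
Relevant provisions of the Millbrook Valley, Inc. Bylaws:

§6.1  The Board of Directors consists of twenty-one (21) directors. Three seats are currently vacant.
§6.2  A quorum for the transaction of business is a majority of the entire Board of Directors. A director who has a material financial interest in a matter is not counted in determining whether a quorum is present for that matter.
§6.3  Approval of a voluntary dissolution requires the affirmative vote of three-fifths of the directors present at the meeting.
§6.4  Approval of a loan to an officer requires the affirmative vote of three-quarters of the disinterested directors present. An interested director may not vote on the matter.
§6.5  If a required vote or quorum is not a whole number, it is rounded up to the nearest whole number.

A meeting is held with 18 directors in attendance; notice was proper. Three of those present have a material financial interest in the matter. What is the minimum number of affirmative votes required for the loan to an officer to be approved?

The loan to an officer requires three-fourths of the disinterested directors present (18 − 3 = 15).
3/4 of 15 = 11.25, rounded up to 12.

12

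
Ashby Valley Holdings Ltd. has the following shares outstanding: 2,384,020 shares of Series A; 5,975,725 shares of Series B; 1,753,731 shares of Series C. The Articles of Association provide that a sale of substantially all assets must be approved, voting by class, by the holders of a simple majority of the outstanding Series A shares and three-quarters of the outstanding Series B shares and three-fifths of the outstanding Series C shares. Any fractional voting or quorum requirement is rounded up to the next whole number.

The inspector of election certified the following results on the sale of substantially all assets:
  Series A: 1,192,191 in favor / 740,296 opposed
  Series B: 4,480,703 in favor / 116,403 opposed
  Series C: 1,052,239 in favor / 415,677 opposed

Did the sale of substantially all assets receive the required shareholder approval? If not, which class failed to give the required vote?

Not approved — the Series B shares did not give the required vote.

Series A: a majority of 2384020 is 1192011; 1,192,011 required, 1,192,191 in favor — approved.
Series B: 3/4 of 5975725 = 4481793.75, rounded up to 4481794; 4,481,794 required, 4,480,703 in favor — not approved.
Series C: 3/5 of 1753731 = 1052238.60, rounded up to 1052239; 1,052,239 required, 1,052,239 in favor — approved.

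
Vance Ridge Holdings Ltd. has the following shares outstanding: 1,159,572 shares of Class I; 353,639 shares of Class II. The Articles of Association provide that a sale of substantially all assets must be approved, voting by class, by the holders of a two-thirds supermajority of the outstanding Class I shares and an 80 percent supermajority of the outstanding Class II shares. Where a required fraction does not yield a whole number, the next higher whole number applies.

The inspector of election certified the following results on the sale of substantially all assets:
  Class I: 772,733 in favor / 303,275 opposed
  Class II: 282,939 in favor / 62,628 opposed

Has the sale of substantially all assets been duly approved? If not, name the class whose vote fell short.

Not approved — the Class I shares did not give the required vote.

Class I: 2/3 of 1159572 = 773048; 773,048 required, 772,733 in favor — not approved.
Class II: 4/5 of 353639 = 282911.20, rounded up to 282912; 282,912 required, 282,939 in favor — approved.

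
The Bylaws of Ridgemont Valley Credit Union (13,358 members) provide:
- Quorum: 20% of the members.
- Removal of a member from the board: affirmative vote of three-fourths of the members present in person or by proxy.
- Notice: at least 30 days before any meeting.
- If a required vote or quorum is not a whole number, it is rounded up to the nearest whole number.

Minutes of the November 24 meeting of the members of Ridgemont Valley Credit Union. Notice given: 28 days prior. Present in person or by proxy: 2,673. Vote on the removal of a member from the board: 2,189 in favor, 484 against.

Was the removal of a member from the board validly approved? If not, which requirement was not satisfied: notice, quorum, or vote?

Notice: 28 days given; 30 required. Not satisfied.
Quorum: 20% of 13,358 = 2,671.60, rounded up to 2,672; 2,673 present. Satisfied.
Vote: requires three-fourths of those present (2,673); 3/4 of 2673 = 2004.75, rounded up to 2005, so 2,005 needed; 2,189 in favor. Satisfied.

Invalid — notice requirement not satisfied.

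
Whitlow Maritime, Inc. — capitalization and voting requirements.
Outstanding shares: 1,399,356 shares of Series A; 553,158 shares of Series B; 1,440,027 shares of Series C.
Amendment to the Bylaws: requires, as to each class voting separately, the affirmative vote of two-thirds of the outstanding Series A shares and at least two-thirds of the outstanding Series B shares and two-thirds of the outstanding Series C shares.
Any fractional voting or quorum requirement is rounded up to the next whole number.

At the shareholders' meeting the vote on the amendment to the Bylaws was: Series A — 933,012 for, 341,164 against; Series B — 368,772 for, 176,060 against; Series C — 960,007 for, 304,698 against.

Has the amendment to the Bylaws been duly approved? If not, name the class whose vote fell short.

Series A: 2/3 of 1399356 = 932904; 932,904 required, 933,012 in favor — approved.
Series B: 2/3 of 553158 = 368772; 368,772 required, 368,772 in favor — approved.
Series C: 2/3 of 1440027 = 960018; 960,018 required, 960,007 in favor — not approved.

Not approved — the Series C shares did not give the required vote.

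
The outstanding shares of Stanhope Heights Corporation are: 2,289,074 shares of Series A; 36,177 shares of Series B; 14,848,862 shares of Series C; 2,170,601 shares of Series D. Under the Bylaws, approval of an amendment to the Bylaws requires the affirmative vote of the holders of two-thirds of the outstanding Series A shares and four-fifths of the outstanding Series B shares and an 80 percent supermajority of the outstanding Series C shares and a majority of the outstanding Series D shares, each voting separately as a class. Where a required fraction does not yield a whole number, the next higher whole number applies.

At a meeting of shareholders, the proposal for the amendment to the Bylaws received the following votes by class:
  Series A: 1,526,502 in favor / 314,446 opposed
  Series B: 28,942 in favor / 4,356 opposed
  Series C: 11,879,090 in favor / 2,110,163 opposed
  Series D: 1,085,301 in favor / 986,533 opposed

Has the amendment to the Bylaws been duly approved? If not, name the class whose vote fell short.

Approved — every class gave the required vote.

Series A: 2/3 of 2289074 = 1526049.33, rounded up to 1526050; 1,526,050 required, 1,526,502 in favor — approved.
Series B: 4/5 of 36177 = 28941.60, rounded up to 28942; 28,942 required, 28,942 in favor — approved.
Series C: 4/5 of 14848862 = 11879089.60, rounded up to 11879090; 11,879,090 required, 11,879,090 in favor — approved.
Series D: a majority of 2170601 is 1085301; 1,085,301 required, 1,085,301 in favor — approved.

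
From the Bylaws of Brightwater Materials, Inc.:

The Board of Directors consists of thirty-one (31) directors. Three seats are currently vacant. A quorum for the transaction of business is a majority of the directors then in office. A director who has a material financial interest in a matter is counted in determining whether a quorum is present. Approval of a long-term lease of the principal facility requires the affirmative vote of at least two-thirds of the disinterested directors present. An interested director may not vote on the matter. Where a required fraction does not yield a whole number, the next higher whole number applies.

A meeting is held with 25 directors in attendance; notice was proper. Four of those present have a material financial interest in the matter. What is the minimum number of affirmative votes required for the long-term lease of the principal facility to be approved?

14

The long-term lease of the principal facility requires two-thirds of the disinterested directors present (25 − 4 = 21).
2/3 of 21 = 14.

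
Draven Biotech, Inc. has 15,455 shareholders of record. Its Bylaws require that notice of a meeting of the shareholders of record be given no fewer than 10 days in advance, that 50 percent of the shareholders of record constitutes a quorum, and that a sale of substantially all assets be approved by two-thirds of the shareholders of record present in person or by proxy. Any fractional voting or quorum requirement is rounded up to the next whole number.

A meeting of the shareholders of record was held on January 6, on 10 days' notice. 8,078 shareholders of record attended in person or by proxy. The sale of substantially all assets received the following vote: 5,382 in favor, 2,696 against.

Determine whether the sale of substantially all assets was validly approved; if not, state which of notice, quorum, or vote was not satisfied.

Notice: 10 days given; 10 required. Satisfied.
Quorum: 50% of 15,455 = 7,727.50, rounded up to 7,728; 8,078 present. Satisfied.
Vote: requires two-thirds of those present (8,078); 2/3 of 8078 = 5385.33, rounded up to 5386, so 5,386 needed; 5,382 in favor. Not satisfied.

Invalid — vote requirement not satisfied.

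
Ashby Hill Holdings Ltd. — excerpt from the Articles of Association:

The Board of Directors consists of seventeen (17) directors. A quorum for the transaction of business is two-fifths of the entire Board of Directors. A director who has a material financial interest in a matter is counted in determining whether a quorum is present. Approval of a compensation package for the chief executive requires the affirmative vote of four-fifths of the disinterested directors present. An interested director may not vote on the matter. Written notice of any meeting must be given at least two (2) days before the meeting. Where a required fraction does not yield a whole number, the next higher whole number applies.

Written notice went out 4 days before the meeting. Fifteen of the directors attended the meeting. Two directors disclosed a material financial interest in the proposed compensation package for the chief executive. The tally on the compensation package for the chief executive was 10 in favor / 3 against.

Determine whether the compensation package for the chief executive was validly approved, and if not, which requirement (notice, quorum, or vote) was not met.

Invalid — vote requirement not satisfied.

Notice: 4 days given; 2 required (4 ≥ 2). Satisfied.
Quorum: 15 present (interested directors count toward quorum); quorum is 7. Satisfied.
Vote: the compensation package for the chief executive requires four-fifths of the disinterested directors present (15 − 2 = 13). 4/5 of 13 = 10.40, rounded up to 11, so 11 affirmative votes are needed; 10 voted in favor. Not satisfied.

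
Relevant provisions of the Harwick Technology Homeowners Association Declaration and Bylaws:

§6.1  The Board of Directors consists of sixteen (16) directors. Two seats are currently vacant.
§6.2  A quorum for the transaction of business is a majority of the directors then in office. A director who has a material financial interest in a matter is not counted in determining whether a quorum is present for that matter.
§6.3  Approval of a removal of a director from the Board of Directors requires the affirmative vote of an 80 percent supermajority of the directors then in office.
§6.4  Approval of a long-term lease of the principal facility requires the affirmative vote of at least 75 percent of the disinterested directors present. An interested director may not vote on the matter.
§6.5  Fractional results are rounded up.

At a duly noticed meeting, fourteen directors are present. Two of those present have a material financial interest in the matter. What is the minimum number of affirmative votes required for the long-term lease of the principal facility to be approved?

9

The long-term lease of the principal facility requires three-fourths of the disinterested directors present (14 − 2 = 12).
3/4 of 12 = 9.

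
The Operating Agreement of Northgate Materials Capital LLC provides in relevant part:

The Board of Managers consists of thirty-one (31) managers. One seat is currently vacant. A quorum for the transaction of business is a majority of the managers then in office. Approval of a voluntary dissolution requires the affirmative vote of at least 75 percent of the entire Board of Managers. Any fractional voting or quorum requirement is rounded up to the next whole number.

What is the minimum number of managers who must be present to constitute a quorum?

A majority of 30 is 16.

16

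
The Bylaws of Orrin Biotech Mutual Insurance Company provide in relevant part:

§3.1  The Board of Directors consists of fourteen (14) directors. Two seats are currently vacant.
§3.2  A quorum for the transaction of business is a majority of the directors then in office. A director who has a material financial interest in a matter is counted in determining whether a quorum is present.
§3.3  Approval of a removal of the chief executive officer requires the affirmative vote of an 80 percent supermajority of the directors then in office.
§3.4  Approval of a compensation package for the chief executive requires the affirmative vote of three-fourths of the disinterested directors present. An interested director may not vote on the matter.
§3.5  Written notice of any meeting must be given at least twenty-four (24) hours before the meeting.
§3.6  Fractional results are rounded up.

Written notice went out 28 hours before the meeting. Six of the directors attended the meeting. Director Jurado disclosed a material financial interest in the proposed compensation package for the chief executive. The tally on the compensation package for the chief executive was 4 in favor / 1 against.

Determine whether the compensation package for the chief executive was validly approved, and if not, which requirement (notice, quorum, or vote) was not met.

Invalid — quorum requirement not satisfied.

Notice: 28 hours given; 24 required (28 ≥ 24). Satisfied.
Quorum: 6 present (interested directors count toward quorum); quorum is 7. Not satisfied.
Vote: the compensation package for the chief executive requires three-fourths of the disinterested directors present (6 − 1 = 5). 3/4 of 5 = 3.75, rounded up to 4, so 4 affirmative votes are needed; 4 voted in favor. Satisfied. (Moot — without a quorum no business can be validly transacted.)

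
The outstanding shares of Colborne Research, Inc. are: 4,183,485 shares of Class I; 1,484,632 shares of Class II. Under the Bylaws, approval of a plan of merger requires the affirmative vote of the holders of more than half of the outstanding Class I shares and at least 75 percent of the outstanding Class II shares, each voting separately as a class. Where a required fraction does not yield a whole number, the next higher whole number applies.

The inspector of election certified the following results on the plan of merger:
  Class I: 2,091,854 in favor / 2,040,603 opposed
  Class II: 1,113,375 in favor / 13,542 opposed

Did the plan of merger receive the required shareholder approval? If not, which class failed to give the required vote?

Not approved — the Class II shares did not give the required vote.

Class I: a majority of 4183485 is 2091743; 2,091,743 required, 2,091,854 in favor — approved.
Class II: 3/4 of 1484632 = 1113474; 1,113,474 required, 1,113,375 in favor — not approved.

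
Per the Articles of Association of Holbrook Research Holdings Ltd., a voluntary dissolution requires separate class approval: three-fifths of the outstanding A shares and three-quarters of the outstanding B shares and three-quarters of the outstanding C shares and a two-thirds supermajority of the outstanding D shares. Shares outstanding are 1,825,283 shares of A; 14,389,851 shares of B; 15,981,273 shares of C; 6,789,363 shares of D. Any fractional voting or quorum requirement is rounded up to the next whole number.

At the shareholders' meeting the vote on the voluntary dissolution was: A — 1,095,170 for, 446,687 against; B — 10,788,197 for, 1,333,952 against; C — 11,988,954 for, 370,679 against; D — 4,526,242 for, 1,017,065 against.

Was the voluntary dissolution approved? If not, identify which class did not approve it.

Not approved — the B shares did not give the required vote.

A: 3/5 of 1825283 = 1095169.80, rounded up to 1095170; 1,095,170 required, 1,095,170 in favor — approved.
B: 3/4 of 14389851 = 10792388.25, rounded up to 10792389; 10,792,389 required, 10,788,197 in favor — not approved.
C: 3/4 of 15981273 = 11985954.75, rounded up to 11985955; 11,985,955 required, 11,988,954 in favor — approved.
D: 2/3 of 6789363 = 4526242; 4,526,242 required, 4,526,242 in favor — approved.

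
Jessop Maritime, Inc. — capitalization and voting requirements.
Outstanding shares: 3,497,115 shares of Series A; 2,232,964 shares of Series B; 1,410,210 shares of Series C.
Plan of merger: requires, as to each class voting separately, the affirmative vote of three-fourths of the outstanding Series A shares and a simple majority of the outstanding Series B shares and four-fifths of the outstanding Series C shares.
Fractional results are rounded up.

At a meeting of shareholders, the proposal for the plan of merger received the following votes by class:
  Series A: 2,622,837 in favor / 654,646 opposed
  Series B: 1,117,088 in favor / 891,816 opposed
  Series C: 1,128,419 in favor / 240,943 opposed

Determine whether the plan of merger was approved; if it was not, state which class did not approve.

Approved — every class gave the required vote.

Series A: 3/4 of 3497115 = 2622836.25, rounded up to 2622837; 2,622,837 required, 2,622,837 in favor — approved.
Series B: a majority of 2232964 is 1116483; 1,116,483 required, 1,117,088 in favor — approved.
Series C: 4/5 of 1410210 = 1128168; 1,128,168 required, 1,128,419 in favor — approved.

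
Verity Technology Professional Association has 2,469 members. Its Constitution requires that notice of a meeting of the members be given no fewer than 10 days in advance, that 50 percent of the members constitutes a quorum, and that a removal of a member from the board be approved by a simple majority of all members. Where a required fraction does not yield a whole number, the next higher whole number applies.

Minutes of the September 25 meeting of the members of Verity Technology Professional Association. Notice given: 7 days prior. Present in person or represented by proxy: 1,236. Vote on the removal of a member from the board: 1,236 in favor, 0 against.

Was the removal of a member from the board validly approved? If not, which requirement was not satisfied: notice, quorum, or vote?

Notice: 7 days given; 10 required. Not satisfied.
Quorum: 50% of 2,469 = 1,234.50, rounded up to 1,235; 1,236 present. Satisfied.
Vote: requires a majority of all members (2,469); a majority of 2469 is 1235, so 1,235 needed; 1,236 in favor. Satisfied.

Invalid — notice requirement not satisfied.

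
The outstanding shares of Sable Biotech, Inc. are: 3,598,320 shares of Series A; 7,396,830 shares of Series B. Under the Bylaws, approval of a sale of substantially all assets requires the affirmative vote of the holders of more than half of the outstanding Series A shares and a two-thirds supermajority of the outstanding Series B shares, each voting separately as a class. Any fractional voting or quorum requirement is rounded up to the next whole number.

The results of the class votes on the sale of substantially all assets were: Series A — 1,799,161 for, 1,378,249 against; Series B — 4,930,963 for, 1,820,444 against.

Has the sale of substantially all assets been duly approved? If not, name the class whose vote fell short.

Series A: a majority of 3598320 is 1799161; 1,799,161 required, 1,799,161 in favor — approved.
Series B: 2/3 of 7396830 = 4931220; 4,931,220 required, 4,930,963 in favor — not approved.

Not approved — the Series B shares did not give the required vote.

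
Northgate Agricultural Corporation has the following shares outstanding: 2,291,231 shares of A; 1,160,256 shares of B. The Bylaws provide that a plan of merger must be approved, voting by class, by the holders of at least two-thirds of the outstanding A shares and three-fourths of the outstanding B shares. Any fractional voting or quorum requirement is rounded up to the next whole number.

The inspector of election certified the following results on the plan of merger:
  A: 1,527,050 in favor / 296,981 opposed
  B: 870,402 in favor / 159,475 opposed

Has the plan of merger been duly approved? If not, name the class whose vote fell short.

Not approved — the A shares did not give the required vote.

A: 2/3 of 2291231 = 1527487.33, rounded up to 1527488; 1,527,488 required, 1,527,050 in favor — not approved.
B: 3/4 of 1160256 = 870192; 870,192 required, 870,402 in favor — approved.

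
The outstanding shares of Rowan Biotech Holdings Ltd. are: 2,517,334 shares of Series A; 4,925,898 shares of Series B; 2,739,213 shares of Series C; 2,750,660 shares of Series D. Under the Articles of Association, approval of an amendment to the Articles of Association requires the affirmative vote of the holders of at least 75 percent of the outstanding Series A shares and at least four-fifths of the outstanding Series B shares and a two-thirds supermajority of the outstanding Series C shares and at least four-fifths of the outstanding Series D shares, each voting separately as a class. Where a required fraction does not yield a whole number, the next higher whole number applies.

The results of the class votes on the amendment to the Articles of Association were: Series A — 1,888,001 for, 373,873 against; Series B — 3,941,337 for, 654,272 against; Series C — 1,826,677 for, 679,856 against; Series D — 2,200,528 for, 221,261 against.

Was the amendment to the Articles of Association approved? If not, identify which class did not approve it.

Approved — every class gave the required vote.

Series A: 3/4 of 2517334 = 1888000.50, rounded up to 1888001; 1,888,001 required, 1,888,001 in favor — approved.
Series B: 4/5 of 4925898 = 3940718.40, rounded up to 3940719; 3,940,719 required, 3,941,337 in favor — approved.
Series C: 2/3 of 2739213 = 1826142; 1,826,142 required, 1,826,677 in favor — approved.
Series D: 4/5 of 2750660 = 2200528; 2,200,528 required, 2,200,528 in favor — approved.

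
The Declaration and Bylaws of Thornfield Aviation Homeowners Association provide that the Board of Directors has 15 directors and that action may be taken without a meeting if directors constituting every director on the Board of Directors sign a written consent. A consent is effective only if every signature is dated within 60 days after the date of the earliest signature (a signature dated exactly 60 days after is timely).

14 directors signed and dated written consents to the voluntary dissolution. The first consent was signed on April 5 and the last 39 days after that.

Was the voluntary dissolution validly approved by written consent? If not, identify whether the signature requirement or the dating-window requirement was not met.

Signatures required: all of 15 — unanimous means all 15, so 15 needed; 14 signed. Insufficient.
Dating window: the latest signature is 39 days after the earliest; the limit is 60 days. Within the window.

Not effective — insufficient signatures.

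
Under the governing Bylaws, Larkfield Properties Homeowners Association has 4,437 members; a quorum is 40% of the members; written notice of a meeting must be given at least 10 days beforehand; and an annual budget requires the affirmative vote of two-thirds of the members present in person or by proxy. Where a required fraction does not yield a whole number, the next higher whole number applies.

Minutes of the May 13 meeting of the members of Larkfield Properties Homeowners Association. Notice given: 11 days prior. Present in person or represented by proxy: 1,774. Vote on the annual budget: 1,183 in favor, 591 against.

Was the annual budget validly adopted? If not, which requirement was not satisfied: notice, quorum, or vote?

Invalid — quorum requirement not satisfied.

Notice: 11 days given; 10 required. Satisfied.
Quorum: 40% of 4,437 = 1,774.80, rounded up to 1,775; 1,774 present. Not satisfied.
Vote: requires two-thirds of those present (1,774); 2/3 of 1774 = 1182.67, rounded up to 1183, so 1,183 needed; 1,183 in favor. Satisfied.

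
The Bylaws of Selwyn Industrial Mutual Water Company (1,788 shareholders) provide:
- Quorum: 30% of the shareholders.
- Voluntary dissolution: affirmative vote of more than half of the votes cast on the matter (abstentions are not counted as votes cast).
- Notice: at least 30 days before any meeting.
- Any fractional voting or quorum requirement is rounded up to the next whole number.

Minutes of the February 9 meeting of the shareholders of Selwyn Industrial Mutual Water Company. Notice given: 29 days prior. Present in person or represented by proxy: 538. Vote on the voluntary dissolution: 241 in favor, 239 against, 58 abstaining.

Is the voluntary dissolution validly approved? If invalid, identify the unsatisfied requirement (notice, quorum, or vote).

Notice: 29 days given; 30 required. Not satisfied.
Quorum: 30% of 1,788 = 536.40, rounded up to 537; 538 present. Satisfied.
Vote: requires a majority of the votes cast (538 − 58 abstaining = 480); a majority of 480 is 241, so 241 needed; 241 in favor. Satisfied.

Invalid — notice requirement not satisfied.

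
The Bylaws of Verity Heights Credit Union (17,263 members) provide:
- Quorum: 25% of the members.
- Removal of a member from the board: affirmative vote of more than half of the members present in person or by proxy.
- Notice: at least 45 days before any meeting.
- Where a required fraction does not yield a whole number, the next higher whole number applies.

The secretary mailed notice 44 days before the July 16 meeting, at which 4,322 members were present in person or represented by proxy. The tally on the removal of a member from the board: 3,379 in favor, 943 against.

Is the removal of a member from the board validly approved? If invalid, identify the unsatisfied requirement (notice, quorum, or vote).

Notice: 44 days given; 45 required. Not satisfied.
Quorum: 25% of 17,263 = 4,315.75, rounded up to 4,316; 4,322 present. Satisfied.
Vote: requires a majority of those present (4,322); a majority of 4322 is 2162, so 2,162 needed; 3,379 in favor. Satisfied.

Invalid — notice requirement not satisfied.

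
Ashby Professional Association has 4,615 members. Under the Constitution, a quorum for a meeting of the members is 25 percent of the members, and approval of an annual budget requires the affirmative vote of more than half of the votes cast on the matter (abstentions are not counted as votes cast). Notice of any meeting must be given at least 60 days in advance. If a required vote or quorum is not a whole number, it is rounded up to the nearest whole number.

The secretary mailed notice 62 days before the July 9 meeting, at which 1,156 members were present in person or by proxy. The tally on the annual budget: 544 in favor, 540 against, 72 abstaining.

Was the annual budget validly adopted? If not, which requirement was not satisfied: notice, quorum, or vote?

Notice: 62 days given; 60 required. Satisfied.
Quorum: 25% of 4,615 = 1,153.75, rounded up to 1,154; 1,156 present. Satisfied.
Vote: requires a majority of the votes cast (1,156 − 72 abstaining = 1,084); a majority of 1084 is 543, so 543 needed; 544 in favor. Satisfied.

Valid — all requirements satisfied.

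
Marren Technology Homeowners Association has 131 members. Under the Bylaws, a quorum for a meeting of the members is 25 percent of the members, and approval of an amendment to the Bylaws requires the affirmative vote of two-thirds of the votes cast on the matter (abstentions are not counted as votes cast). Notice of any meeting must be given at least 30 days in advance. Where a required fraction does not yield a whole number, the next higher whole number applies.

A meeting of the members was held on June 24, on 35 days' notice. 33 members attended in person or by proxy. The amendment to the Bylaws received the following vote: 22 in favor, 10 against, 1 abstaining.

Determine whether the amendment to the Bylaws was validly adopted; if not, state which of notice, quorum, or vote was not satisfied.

Notice: 35 days given; 30 required. Satisfied.
Quorum: 25% of 131 = 32.75, rounded up to 33; 33 present. Satisfied.
Vote: requires two-thirds of the votes cast (33 − 1 abstaining = 32); 2/3 of 32 = 21.33, rounded up to 22, so 22 needed; 22 in favor. Satisfied.

Valid — all requirements satisfied.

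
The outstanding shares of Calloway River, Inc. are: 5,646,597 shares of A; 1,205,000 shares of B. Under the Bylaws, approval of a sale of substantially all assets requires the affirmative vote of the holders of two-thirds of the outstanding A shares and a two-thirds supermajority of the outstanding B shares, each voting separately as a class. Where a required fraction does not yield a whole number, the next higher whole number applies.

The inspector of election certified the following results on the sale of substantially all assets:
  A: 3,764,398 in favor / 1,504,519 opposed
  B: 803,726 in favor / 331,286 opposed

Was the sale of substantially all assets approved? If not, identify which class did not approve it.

Approved — every class gave the required vote.

A: 2/3 of 5646597 = 3764398; 3,764,398 required, 3,764,398 in favor — approved.
B: 2/3 of 1205000 = 803333.33, rounded up to 803334; 803,334 required, 803,726 in favor — approved.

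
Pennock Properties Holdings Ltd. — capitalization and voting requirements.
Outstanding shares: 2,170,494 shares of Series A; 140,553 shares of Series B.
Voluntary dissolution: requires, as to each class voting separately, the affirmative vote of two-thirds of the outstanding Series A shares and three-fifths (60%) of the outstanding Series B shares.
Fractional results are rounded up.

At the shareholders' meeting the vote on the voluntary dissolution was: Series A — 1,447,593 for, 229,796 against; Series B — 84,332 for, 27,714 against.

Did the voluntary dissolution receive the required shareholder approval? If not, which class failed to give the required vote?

Approved — every class gave the required vote.

Series A: 2/3 of 2170494 = 1446996; 1,446,996 required, 1,447,593 in favor — approved.
Series B: 3/5 of 140553 = 84331.80, rounded up to 84332; 84,332 required, 84,332 in favor — approved.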